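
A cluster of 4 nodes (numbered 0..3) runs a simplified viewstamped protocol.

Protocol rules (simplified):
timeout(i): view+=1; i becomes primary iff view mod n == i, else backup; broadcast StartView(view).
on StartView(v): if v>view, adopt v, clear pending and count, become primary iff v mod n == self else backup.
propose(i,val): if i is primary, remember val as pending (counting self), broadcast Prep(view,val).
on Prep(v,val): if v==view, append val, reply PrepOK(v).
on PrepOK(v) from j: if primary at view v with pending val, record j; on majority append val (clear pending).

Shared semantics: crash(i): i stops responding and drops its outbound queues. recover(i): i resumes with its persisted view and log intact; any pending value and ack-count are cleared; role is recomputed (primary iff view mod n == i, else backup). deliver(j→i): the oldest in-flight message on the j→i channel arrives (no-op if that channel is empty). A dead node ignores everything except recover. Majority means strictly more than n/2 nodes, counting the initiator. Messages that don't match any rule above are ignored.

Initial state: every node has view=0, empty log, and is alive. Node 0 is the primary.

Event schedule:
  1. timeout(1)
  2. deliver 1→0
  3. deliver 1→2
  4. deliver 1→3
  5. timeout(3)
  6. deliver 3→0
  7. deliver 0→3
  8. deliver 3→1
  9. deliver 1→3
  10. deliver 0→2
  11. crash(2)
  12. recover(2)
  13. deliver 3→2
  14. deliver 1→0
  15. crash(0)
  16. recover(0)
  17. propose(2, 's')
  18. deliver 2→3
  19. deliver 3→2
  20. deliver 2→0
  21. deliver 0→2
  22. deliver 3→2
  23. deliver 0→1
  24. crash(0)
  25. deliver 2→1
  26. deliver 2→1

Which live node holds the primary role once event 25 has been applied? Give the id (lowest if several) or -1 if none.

2

[1] timeout(1) → N1(prim v1 [-])
[2] deliver 1→0 → N0(back v1 [-])
[3] deliver 1→2 → N2(back v1 [-])
[4] deliver 1→3 → N3(back v1 [-])
[5] timeout(3) → N3(back v2 [-])
[6] deliver 3→0 → N0(back v2 [-])
[7] deliver 0→3 → ∅
[8] deliver 3→1 → N1(back v2 [-])
[9] deliver 1→3 → ∅
[10] deliver 0→2 → ∅
[11] crash(2) → N2(✗back v1 [-])
[12] recover(2) → N2(back v1 [-])
[13] deliver 3→2 → N2(prim v2 [-])
[14] deliver 1→0 → ∅
[15] crash(0) → N0(✗back v2 [-])
[16] recover(0) → N0(back v2 [-])
[17] propose(2,'s') → ∅
[18] deliver 2→3 → N3(back v2 [s])
[19] deliver 3→2 → ∅
[20] deliver 2→0 → N0(back v2 [s])
[21] deliver 0→2 → N2(prim v2 [s])
[22] deliver 3→2 → ∅
[23] deliver 0→1 → ∅
[24] crash(0) → N0(✗back v2 [s])
[25] deliver 2→1 → N1(back v2 [s])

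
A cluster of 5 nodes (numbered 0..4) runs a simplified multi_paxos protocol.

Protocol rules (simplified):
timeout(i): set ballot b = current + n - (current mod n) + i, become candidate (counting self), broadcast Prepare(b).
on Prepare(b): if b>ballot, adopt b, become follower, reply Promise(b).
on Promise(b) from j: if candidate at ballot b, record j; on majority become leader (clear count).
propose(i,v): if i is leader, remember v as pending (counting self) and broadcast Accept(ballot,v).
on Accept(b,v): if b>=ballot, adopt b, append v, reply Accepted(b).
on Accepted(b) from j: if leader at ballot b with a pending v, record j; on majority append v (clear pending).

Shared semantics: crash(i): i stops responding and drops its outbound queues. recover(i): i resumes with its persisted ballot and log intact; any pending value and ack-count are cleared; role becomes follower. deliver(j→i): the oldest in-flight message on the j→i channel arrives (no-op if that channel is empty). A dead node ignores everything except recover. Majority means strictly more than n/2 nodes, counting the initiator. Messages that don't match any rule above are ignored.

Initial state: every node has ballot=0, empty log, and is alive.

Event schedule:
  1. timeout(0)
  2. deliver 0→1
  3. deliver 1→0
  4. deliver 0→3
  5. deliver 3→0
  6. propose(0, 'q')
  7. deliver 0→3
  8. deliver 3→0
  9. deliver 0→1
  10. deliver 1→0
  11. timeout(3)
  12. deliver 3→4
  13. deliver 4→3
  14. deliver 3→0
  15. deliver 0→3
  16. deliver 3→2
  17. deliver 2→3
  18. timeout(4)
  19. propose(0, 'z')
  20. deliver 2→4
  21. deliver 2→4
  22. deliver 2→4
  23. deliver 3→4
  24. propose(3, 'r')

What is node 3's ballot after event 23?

1. timeout(0):  <0:cand b5 ->
2. deliver 0→1:  <1:foll b5 ->
3. deliver 1→0:  nop
4. deliver 0→3:  <3:foll b5 ->
5. deliver 3→0:  <0:lead b5 ->
6. propose(0,'q'):  nop
7. deliver 0→3:  <3:foll b5 q>
8. deliver 3→0:  nop
9. deliver 0→1:  <1:foll b5 q>
10. deliver 1→0:  <0:lead b5 q>
11. timeout(3):  <3:cand b13 q>
12. deliver 3→4:  <4:foll b13 ->
13. deliver 4→3:  nop
14. deliver 3→0:  <0:foll b13 q>
15. deliver 0→3:  <3:lead b13 q>
16. deliver 3→2:  <2:foll b13 ->
17. deliver 2→3:  nop
18. timeout(4):  <4:cand b19 ->
19. propose(0,'z'):  nop
20. deliver 2→4:  nop
21. deliver 2→4:  nop
22. deliver 2→4:  nop
23. deliver 3→4:  nop

13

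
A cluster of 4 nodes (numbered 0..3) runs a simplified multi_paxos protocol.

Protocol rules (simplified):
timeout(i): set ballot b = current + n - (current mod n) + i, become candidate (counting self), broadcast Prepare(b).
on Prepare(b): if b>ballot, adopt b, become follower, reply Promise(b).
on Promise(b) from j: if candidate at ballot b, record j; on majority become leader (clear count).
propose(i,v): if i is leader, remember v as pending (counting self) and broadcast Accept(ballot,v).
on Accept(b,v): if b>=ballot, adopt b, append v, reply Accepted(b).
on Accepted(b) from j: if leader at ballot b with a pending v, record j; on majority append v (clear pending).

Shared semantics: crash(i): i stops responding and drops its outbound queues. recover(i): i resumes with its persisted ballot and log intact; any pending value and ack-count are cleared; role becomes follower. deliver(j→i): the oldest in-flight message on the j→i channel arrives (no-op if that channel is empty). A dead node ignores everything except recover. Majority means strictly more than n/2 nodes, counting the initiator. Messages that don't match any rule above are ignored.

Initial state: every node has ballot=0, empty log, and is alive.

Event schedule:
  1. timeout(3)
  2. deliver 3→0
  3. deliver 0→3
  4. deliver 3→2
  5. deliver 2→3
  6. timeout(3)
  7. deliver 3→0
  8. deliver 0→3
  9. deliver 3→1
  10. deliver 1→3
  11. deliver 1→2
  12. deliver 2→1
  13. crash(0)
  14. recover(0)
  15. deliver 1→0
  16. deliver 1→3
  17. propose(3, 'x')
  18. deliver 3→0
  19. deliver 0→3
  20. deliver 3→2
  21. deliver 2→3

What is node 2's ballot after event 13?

7

after 1 — timeout(3): n3:cand/b7/[-]
after 2 — deliver 3→0: n0:foll/b7/[-]
after 3 — deliver 0→3: ·
after 4 — deliver 3→2: n2:foll/b7/[-]
after 5 — deliver 2→3: n3:lead/b7/[-]
after 6 — timeout(3): n3:cand/b11/[-]
after 7 — deliver 3→0: n0:foll/b11/[-]
after 8 — deliver 0→3: ·
after 9 — deliver 3→1: n1:foll/b7/[-]
after 10 — deliver 1→3: ·
after 11 — deliver 1→2: ·
after 12 — deliver 2→1: ·
after 13 — crash(0): n0:✗foll/b11/[-]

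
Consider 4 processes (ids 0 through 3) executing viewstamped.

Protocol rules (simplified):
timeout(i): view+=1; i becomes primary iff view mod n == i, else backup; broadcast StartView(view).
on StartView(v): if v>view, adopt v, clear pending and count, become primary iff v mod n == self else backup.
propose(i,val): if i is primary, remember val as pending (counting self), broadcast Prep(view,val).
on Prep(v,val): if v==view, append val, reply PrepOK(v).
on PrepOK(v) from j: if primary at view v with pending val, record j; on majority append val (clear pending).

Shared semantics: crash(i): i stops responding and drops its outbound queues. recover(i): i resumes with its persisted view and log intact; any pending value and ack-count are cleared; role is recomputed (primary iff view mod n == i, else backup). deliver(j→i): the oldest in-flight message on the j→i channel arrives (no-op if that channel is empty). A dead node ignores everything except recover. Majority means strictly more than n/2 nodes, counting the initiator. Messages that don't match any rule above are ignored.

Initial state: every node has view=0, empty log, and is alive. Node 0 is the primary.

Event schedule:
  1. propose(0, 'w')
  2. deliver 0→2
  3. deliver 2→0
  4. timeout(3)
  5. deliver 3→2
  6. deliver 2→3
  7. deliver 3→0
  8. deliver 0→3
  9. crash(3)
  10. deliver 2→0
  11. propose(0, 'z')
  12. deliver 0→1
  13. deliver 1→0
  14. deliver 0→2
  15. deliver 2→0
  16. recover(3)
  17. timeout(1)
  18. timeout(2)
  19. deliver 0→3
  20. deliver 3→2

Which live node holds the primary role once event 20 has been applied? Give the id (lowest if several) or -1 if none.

e1 propose(0,'w'): ·
e2 deliver 0→2: 2[back,v=0,w]
e3 deliver 2→0: ·
e4 timeout(3): 3[back,v=1,-]
e5 deliver 3→2: 2[back,v=1,w]
e6 deliver 2→3: ·
e7 deliver 3→0: 0[back,v=1,-]
e8 deliver 0→3: ·
e9 crash(3): 3[✗back,v=1,-]
e10 deliver 2→0: ·
e11 propose(0,'z'): ·
e12 deliver 0→1: 1[back,v=0,w]
e13 deliver 1→0: ·
e14 deliver 0→2: ·
e15 deliver 2→0: ·
e16 recover(3): 3[back,v=1,-]
e17 timeout(1): 1[prim,v=1,w]
e18 timeout(2): 2[prim,v=2,w]
e19 deliver 0→3: ·
e20 deliver 3→2: ·

1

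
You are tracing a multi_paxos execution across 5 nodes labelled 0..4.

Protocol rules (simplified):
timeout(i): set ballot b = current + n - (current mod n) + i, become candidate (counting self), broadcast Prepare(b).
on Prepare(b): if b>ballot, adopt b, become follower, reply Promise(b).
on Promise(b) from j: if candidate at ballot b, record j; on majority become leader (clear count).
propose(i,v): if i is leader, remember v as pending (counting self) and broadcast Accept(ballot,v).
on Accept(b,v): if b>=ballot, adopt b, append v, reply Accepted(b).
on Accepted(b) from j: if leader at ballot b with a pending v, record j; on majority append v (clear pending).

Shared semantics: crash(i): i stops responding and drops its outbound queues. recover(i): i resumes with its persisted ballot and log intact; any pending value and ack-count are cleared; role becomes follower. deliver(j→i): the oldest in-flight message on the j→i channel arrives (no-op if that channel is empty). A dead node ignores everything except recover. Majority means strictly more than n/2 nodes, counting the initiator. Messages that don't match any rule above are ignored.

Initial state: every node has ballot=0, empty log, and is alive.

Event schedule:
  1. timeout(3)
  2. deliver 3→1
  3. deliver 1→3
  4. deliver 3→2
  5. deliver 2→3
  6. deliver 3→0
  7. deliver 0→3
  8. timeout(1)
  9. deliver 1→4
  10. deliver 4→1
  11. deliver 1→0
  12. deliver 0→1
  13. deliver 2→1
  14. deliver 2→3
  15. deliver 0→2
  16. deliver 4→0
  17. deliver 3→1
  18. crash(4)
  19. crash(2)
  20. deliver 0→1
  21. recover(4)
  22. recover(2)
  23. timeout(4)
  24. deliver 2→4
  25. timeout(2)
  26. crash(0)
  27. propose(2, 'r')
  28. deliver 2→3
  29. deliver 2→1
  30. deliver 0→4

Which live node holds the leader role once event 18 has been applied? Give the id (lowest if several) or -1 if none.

1

after 1 — timeout(3): n3:cand/b8/[-]
after 2 — deliver 3→1: n1:foll/b8/[-]
after 3 — deliver 1→3: ·
after 4 — deliver 3→2: n2:foll/b8/[-]
after 5 — deliver 2→3: n3:lead/b8/[-]
after 6 — deliver 3→0: n0:foll/b8/[-]
after 7 — deliver 0→3: ·
after 8 — timeout(1): n1:cand/b11/[-]
after 9 — deliver 1→4: n4:foll/b11/[-]
after 10 — deliver 4→1: ·
after 11 — deliver 1→0: n0:foll/b11/[-]
after 12 — deliver 0→1: n1:lead/b11/[-]
after 13 — deliver 2→1: ·
after 14 — deliver 2→3: ·
after 15 — deliver 0→2: ·
after 16 — deliver 4→0: ·
after 17 — deliver 3→1: ·
after 18 — crash(4): n4:✗foll/b11/[-]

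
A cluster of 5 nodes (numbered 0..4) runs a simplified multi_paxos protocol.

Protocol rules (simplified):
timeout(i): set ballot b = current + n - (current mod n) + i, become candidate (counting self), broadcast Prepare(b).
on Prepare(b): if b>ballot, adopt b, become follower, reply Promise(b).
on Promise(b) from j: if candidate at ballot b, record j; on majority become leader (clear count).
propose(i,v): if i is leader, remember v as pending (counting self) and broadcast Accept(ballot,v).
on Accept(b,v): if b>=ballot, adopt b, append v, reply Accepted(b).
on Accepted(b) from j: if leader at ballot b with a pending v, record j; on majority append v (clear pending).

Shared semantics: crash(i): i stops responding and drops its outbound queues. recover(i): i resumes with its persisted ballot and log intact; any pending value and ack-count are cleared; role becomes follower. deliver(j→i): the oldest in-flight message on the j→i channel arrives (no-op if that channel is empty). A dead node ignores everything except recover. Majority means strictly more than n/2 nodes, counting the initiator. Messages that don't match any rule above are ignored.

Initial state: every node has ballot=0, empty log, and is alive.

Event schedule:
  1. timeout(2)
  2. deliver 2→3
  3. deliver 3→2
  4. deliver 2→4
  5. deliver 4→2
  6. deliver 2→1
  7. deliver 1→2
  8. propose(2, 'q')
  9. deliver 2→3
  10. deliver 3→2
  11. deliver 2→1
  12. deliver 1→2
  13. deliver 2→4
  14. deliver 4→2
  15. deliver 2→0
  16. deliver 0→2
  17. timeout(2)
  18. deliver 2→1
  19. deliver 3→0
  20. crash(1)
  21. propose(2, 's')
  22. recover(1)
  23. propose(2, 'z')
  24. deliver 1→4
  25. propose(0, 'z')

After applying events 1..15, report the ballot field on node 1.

7

[1] timeout(2) → N2(cand b7 [-])
[2] deliver 2→3 → N3(foll b7 [-])
[3] deliver 3→2 → ∅
[4] deliver 2→4 → N4(foll b7 [-])
[5] deliver 4→2 → N2(lead b7 [-])
[6] deliver 2→1 → N1(foll b7 [-])
[7] deliver 1→2 → ∅
[8] propose(2,'q') → ∅
[9] deliver 2→3 → N3(foll b7 [q])
[10] deliver 3→2 → ∅
[11] deliver 2→1 → N1(foll b7 [q])
[12] deliver 1→2 → N2(lead b7 [q])
[13] deliver 2→4 → N4(foll b7 [q])
[14] deliver 4→2 → ∅
[15] deliver 2→0 → N0(foll b7 [-])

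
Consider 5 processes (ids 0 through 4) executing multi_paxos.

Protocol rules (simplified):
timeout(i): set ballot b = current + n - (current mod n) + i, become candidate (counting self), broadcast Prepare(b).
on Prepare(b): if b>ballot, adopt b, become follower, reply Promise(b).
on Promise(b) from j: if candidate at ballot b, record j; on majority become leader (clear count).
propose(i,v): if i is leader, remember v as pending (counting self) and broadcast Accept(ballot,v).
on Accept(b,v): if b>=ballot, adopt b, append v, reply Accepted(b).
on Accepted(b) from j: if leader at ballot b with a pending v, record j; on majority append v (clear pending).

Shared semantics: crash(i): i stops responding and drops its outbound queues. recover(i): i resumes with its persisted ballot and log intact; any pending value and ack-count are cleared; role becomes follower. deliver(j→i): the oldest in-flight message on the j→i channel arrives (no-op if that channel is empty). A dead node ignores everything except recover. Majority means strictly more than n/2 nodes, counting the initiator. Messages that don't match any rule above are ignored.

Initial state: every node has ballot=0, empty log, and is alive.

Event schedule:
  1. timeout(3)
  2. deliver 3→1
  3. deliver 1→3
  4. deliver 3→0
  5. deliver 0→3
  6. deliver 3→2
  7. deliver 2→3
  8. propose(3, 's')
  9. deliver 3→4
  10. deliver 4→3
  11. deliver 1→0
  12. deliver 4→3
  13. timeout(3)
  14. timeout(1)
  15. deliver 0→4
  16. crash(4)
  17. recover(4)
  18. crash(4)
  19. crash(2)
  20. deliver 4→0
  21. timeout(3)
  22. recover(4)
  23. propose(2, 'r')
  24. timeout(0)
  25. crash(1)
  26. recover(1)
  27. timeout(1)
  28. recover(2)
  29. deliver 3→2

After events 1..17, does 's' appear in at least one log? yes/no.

no

[1] timeout(3) → N3(cand b8 [-])
[2] deliver 3→1 → N1(foll b8 [-])
[3] deliver 1→3 → ∅
[4] deliver 3→0 → N0(foll b8 [-])
[5] deliver 0→3 → N3(lead b8 [-])
[6] deliver 3→2 → N2(foll b8 [-])
[7] deliver 2→3 → ∅
[8] propose(3,'s') → ∅
[9] deliver 3→4 → N4(foll b8 [-])
[10] deliver 4→3 → ∅
[11] deliver 1→0 → ∅
[12] deliver 4→3 → ∅
[13] timeout(3) → N3(cand b13 [-])
[14] timeout(1) → N1(cand b11 [-])
[15] deliver 0→4 → ∅
[16] crash(4) → N4(✗foll b8 [-])
[17] recover(4) → N4(foll b8 [-])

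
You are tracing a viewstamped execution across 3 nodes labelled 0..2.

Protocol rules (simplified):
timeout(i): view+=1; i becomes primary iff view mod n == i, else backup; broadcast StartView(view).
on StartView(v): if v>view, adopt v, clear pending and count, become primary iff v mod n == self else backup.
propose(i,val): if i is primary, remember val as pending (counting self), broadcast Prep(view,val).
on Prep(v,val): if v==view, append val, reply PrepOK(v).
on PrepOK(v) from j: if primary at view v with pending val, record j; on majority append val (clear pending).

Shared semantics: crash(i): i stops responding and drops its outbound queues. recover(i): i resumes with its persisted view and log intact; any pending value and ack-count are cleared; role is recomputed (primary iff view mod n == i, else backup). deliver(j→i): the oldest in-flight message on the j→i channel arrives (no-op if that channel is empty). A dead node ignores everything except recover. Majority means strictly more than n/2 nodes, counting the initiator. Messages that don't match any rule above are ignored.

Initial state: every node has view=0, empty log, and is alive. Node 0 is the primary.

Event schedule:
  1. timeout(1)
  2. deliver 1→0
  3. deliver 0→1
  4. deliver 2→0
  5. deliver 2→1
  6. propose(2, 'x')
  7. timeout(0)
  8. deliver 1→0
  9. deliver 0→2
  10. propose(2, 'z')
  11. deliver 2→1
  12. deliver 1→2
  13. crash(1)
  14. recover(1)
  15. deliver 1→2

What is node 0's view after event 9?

2

step 1 timeout(1): 1={prim,v=1,log=-}
step 2 deliver 1→0: 0={back,v=1,log=-}
step 3 deliver 0→1: —
step 4 deliver 2→0: —
step 5 deliver 2→1: —
step 6 propose(2,'x'): —
step 7 timeout(0): 0={back,v=2,log=-}
step 8 deliver 1→0: —
step 9 deliver 0→2: 2={prim,v=2,log=-}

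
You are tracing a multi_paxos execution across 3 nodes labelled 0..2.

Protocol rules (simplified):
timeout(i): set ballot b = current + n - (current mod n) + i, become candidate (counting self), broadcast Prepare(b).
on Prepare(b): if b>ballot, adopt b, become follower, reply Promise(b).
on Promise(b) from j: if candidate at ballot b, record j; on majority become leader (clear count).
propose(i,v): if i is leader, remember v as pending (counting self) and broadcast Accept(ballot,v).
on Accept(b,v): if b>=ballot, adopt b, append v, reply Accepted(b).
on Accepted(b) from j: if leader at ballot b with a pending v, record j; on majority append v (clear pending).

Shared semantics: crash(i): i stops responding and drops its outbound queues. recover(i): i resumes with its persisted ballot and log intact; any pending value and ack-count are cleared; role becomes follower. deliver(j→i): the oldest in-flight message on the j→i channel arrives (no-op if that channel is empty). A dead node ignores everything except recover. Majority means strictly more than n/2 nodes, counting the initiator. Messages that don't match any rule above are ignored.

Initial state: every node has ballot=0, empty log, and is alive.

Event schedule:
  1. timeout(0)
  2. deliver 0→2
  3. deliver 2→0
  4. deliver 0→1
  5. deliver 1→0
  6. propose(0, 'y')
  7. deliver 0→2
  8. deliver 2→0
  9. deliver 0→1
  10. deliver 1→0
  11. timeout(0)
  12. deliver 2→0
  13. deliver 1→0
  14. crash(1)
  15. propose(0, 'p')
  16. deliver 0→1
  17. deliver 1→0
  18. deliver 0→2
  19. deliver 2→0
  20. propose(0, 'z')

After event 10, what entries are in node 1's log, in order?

y

e1 timeout(0): 0[cand,b=3,-]
e2 deliver 0→2: 2[foll,b=3,-]
e3 deliver 2→0: 0[lead,b=3,-]
e4 deliver 0→1: 1[foll,b=3,-]
e5 deliver 1→0: ·
e6 propose(0,'y'): ·
e7 deliver 0→2: 2[foll,b=3,y]
e8 deliver 2→0: 0[lead,b=3,y]
e9 deliver 0→1: 1[foll,b=3,y]
e10 deliver 1→0: ·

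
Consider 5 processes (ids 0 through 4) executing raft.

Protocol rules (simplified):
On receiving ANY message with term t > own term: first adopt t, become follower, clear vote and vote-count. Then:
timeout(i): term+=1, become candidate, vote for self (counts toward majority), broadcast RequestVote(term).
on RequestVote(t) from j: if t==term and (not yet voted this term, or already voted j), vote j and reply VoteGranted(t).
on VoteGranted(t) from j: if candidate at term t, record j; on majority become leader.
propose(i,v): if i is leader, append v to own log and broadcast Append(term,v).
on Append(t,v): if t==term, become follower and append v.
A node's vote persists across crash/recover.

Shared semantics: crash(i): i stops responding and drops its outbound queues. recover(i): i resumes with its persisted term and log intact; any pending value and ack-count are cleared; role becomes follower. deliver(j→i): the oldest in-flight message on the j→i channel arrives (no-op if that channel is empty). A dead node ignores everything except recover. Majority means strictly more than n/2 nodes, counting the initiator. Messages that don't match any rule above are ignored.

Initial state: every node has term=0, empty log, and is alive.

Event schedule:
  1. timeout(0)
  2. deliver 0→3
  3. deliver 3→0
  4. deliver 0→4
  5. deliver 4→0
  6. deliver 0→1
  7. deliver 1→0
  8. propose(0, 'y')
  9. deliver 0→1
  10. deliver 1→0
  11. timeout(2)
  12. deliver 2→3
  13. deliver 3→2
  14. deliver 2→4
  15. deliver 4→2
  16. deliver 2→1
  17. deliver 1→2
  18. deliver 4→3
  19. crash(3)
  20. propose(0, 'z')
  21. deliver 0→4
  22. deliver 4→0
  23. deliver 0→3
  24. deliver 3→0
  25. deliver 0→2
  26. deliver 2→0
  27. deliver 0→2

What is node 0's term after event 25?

1

step 1 timeout(0): 0={cand,t=1,log=-}
step 2 deliver 0→3: 3={foll,t=1,log=-}
step 3 deliver 3→0: —
step 4 deliver 0→4: 4={foll,t=1,log=-}
step 5 deliver 4→0: 0={lead,t=1,log=-}
step 6 deliver 0→1: 1={foll,t=1,log=-}
step 7 deliver 1→0: —
step 8 propose(0,'y'): 0={lead,t=1,log=y}
step 9 deliver 0→1: 1={foll,t=1,log=y}
step 10 deliver 1→0: —
step 11 timeout(2): 2={cand,t=1,log=-}
step 12 deliver 2→3: —
step 13 deliver 3→2: —
step 14 deliver 2→4: —
step 15 deliver 4→2: —
step 16 deliver 2→1: —
step 17 deliver 1→2: —
step 18 deliver 4→3: —
step 19 crash(3): 3={✗foll,t=1,log=-}
step 20 propose(0,'z'): 0={lead,t=1,log=y,z}
step 21 deliver 0→4: 4={foll,t=1,log=y}
step 22 deliver 4→0: —
step 23 deliver 0→3: —
step 24 deliver 3→0: —
step 25 deliver 0→2: —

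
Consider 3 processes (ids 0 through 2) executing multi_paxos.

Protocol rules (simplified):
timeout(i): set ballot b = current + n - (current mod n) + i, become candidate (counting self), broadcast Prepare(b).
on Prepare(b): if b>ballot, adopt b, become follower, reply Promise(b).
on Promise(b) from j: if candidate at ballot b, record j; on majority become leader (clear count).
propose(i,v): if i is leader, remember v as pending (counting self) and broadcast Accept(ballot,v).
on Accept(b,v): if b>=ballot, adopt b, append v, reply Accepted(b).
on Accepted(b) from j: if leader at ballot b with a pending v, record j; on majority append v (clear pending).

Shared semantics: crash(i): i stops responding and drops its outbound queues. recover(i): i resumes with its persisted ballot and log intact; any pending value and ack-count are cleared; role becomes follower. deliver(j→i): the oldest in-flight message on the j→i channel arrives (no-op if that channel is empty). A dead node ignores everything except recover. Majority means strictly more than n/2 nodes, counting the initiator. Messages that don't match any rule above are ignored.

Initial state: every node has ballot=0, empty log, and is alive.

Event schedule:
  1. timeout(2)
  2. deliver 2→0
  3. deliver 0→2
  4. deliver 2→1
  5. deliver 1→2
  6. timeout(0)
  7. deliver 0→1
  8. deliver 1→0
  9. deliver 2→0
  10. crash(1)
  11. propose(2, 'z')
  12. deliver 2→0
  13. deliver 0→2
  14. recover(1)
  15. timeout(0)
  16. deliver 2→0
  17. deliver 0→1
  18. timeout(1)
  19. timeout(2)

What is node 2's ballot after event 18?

[1] timeout(2) → N2(cand b5 [-])
[2] deliver 2→0 → N0(foll b5 [-])
[3] deliver 0→2 → N2(lead b5 [-])
[4] deliver 2→1 → N1(foll b5 [-])
[5] deliver 1→2 → ∅
[6] timeout(0) → N0(cand b6 [-])
[7] deliver 0→1 → N1(foll b6 [-])
[8] deliver 1→0 → N0(lead b6 [-])
[9] deliver 2→0 → ∅
[10] crash(1) → N1(✗foll b6 [-])
[11] propose(2,'z') → ∅
[12] deliver 2→0 → ∅
[13] deliver 0→2 → N2(foll b6 [-])
[14] recover(1) → N1(foll b6 [-])
[15] timeout(0) → N0(cand b9 [-])
[16] deliver 2→0 → ∅
[17] deliver 0→1 → N1(foll b9 [-])
[18] timeout(1) → N1(cand b13 [-])

6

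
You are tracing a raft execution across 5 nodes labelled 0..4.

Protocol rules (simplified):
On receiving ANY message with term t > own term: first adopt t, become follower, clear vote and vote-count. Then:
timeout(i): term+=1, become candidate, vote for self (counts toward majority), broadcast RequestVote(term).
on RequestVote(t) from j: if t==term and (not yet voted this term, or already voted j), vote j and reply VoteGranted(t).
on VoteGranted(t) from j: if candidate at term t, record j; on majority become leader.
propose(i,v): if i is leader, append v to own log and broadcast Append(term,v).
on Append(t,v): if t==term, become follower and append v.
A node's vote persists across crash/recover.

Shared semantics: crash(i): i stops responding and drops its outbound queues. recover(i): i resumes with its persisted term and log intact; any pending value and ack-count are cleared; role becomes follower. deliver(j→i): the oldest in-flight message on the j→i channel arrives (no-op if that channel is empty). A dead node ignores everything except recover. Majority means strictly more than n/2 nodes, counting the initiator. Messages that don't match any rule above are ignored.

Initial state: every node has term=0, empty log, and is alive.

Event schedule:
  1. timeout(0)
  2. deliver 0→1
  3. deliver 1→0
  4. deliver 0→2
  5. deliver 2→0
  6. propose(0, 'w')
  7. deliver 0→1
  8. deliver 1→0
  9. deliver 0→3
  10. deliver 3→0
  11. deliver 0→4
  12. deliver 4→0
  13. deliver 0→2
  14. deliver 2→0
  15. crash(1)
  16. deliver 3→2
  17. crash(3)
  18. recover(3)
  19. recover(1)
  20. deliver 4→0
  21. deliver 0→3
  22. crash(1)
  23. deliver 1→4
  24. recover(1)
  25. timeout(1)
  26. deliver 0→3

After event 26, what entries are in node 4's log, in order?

after 1 — timeout(0): n0:cand/t1/[-]
after 2 — deliver 0→1: n1:foll/t1/[-]
after 3 — deliver 1→0: ·
after 4 — deliver 0→2: n2:foll/t1/[-]
after 5 — deliver 2→0: n0:lead/t1/[-]
after 6 — propose(0,'w'): n0:lead/t1/[w]
after 7 — deliver 0→1: n1:foll/t1/[w]
after 8 — deliver 1→0: ·
after 9 — deliver 0→3: n3:foll/t1/[-]
after 10 — deliver 3→0: ·
after 11 — deliver 0→4: n4:foll/t1/[-]
after 12 — deliver 4→0: ·
after 13 — deliver 0→2: n2:foll/t1/[w]
after 14 — deliver 2→0: ·
after 15 — crash(1): n1:✗foll/t1/[w]
after 16 — deliver 3→2: ·
after 17 — crash(3): n3:✗foll/t1/[-]
after 18 — recover(3): n3:foll/t1/[-]
after 19 — recover(1): n1:foll/t1/[w]
after 20 — deliver 4→0: ·
after 21 — deliver 0→3: n3:foll/t1/[w]
after 22 — crash(1): n1:✗foll/t1/[w]
after 23 — deliver 1→4: ·
after 24 — recover(1): n1:foll/t1/[w]
after 25 — timeout(1): n1:cand/t2/[w]
after 26 — deliver 0→3: ·

empty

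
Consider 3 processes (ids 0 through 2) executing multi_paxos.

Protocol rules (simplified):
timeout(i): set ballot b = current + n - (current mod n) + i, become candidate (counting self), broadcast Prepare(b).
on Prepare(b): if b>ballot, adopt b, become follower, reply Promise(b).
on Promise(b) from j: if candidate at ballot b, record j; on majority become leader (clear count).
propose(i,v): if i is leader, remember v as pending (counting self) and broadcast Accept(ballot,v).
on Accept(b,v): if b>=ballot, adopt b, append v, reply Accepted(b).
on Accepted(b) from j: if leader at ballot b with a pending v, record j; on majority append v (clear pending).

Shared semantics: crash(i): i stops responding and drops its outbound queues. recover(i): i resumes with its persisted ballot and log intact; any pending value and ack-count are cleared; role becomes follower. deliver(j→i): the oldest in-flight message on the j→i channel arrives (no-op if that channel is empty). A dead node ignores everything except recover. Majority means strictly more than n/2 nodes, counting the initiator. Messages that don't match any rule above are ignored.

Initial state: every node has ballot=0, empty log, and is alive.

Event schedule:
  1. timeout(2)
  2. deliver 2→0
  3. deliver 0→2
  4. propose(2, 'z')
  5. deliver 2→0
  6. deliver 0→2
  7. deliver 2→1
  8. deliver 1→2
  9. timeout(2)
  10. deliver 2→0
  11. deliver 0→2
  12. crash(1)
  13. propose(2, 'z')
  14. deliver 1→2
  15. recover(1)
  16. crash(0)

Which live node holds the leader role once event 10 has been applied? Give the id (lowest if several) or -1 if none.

-1

step 1 timeout(2): 2={cand,b=5,log=-}
step 2 deliver 2→0: 0={foll,b=5,log=-}
step 3 deliver 0→2: 2={lead,b=5,log=-}
step 4 propose(2,'z'): —
step 5 deliver 2→0: 0={foll,b=5,log=z}
step 6 deliver 0→2: 2={lead,b=5,log=z}
step 7 deliver 2→1: 1={foll,b=5,log=-}
step 8 deliver 1→2: —
step 9 timeout(2): 2={cand,b=8,log=z}
step 10 deliver 2→0: 0={foll,b=8,log=z}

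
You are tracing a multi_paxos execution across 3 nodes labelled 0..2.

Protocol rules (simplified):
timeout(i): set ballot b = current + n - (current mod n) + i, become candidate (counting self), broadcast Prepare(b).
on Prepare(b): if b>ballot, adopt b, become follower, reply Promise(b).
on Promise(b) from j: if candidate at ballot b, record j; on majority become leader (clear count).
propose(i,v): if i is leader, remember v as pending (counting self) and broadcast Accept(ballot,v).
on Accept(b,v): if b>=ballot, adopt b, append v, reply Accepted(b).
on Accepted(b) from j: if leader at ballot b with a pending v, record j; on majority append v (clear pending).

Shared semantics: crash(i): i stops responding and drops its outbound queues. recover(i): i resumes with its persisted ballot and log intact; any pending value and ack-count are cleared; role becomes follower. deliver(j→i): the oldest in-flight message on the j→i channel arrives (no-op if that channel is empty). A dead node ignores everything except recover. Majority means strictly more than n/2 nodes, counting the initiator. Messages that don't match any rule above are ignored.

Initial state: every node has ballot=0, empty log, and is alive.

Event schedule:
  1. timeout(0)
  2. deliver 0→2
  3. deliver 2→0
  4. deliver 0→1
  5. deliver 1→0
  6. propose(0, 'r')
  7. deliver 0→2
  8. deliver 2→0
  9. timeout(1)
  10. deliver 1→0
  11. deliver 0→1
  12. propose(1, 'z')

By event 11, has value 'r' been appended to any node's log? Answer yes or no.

yes

e1 timeout(0): 0[cand,b=3,-]
e2 deliver 0→2: 2[foll,b=3,-]
e3 deliver 2→0: 0[lead,b=3,-]
e4 deliver 0→1: 1[foll,b=3,-]
e5 deliver 1→0: ·
e6 propose(0,'r'): ·
e7 deliver 0→2: 2[foll,b=3,r]
e8 deliver 2→0: 0[lead,b=3,r]
e9 timeout(1): 1[cand,b=7,-]
e10 deliver 1→0: 0[foll,b=7,r]
e11 deliver 0→1: ·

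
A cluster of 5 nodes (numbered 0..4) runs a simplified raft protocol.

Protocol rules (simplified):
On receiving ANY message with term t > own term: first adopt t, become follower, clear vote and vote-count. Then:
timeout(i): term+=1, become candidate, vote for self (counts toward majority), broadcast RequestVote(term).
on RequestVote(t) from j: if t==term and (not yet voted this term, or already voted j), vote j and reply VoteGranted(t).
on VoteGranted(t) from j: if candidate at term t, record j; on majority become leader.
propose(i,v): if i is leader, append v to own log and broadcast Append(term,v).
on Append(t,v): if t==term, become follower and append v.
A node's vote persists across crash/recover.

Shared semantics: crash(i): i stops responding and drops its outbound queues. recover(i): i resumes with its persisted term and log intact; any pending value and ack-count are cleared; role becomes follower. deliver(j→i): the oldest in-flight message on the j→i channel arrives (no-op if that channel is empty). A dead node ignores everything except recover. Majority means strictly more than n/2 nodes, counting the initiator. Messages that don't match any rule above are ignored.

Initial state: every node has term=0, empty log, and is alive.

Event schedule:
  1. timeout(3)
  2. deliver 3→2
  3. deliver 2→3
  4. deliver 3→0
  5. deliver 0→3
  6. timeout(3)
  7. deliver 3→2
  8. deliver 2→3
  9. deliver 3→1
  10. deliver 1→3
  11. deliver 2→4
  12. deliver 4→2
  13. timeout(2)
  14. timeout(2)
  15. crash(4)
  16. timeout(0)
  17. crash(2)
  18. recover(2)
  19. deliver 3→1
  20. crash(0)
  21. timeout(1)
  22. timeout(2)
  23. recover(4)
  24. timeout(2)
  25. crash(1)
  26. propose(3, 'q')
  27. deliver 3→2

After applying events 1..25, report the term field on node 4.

1. timeout(3):  <3:cand t1 ->
2. deliver 3→2:  <2:foll t1 ->
3. deliver 2→3:  nop
4. deliver 3→0:  <0:foll t1 ->
5. deliver 0→3:  <3:lead t1 ->
6. timeout(3):  <3:cand t2 ->
7. deliver 3→2:  <2:foll t2 ->
8. deliver 2→3:  nop
9. deliver 3→1:  <1:foll t1 ->
10. deliver 1→3:  nop
11. deliver 2→4:  nop
12. deliver 4→2:  nop
13. timeout(2):  <2:cand t3 ->
14. timeout(2):  <2:cand t4 ->
15. crash(4):  <4:✗foll t0 ->
16. timeout(0):  <0:cand t2 ->
17. crash(2):  <2:✗cand t4 ->
18. recover(2):  <2:foll t4 ->
19. deliver 3→1:  <1:foll t2 ->
20. crash(0):  <0:✗cand t2 ->
21. timeout(1):  <1:cand t3 ->
22. timeout(2):  <2:cand t5 ->
23. recover(4):  <4:foll t0 ->
24. timeout(2):  <2:cand t6 ->
25. crash(1):  <1:✗cand t3 ->

0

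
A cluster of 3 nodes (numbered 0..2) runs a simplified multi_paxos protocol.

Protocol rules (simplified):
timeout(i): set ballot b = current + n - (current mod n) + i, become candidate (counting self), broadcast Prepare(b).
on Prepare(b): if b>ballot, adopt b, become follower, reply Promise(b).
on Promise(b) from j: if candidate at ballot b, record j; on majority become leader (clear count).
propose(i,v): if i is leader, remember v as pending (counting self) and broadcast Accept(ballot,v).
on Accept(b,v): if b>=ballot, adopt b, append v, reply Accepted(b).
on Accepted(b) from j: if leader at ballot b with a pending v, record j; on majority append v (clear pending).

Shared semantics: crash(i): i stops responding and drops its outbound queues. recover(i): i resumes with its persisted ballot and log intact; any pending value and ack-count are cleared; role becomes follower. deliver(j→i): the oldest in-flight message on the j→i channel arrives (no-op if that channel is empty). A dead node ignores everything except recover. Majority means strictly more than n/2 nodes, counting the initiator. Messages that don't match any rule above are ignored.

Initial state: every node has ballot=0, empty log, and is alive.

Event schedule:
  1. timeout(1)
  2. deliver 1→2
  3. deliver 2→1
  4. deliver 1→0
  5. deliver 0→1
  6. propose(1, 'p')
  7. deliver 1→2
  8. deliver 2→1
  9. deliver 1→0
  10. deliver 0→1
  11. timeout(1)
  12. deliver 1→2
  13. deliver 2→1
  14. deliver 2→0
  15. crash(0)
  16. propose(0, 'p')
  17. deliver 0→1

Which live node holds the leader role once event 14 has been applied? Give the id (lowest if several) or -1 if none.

step 1 timeout(1): 1={cand,b=4,log=-}
step 2 deliver 1→2: 2={foll,b=4,log=-}
step 3 deliver 2→1: 1={lead,b=4,log=-}
step 4 deliver 1→0: 0={foll,b=4,log=-}
step 5 deliver 0→1: —
step 6 propose(1,'p'): —
step 7 deliver 1→2: 2={foll,b=4,log=p}
step 8 deliver 2→1: 1={lead,b=4,log=p}
step 9 deliver 1→0: 0={foll,b=4,log=p}
step 10 deliver 0→1: —
step 11 timeout(1): 1={cand,b=7,log=p}
step 12 deliver 1→2: 2={foll,b=7,log=p}
step 13 deliver 2→1: 1={lead,b=7,log=p}
step 14 deliver 2→0: —

1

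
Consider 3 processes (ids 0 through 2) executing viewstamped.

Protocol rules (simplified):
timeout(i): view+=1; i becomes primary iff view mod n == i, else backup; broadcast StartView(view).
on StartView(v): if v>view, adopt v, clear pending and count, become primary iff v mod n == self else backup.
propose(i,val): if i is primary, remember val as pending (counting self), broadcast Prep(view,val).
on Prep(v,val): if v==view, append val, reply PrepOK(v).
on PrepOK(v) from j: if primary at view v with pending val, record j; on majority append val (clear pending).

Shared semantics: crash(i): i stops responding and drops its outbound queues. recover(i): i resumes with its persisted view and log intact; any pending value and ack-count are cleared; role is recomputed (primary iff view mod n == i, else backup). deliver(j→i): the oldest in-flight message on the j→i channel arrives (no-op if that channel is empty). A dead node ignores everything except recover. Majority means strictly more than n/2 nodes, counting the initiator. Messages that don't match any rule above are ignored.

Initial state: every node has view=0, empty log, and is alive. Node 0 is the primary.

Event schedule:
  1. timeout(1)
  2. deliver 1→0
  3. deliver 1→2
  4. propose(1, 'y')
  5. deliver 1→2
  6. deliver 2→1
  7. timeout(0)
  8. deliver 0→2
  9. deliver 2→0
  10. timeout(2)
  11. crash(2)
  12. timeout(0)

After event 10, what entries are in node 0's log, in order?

empty

1. timeout(1):  <1:prim v1 ->
2. deliver 1→0:  <0:back v1 ->
3. deliver 1→2:  <2:back v1 ->
4. propose(1,'y'):  nop
5. deliver 1→2:  <2:back v1 y>
6. deliver 2→1:  <1:prim v1 y>
7. timeout(0):  <0:back v2 ->
8. deliver 0→2:  <2:prim v2 y>
9. deliver 2→0:  nop
10. timeout(2):  <2:back v3 y>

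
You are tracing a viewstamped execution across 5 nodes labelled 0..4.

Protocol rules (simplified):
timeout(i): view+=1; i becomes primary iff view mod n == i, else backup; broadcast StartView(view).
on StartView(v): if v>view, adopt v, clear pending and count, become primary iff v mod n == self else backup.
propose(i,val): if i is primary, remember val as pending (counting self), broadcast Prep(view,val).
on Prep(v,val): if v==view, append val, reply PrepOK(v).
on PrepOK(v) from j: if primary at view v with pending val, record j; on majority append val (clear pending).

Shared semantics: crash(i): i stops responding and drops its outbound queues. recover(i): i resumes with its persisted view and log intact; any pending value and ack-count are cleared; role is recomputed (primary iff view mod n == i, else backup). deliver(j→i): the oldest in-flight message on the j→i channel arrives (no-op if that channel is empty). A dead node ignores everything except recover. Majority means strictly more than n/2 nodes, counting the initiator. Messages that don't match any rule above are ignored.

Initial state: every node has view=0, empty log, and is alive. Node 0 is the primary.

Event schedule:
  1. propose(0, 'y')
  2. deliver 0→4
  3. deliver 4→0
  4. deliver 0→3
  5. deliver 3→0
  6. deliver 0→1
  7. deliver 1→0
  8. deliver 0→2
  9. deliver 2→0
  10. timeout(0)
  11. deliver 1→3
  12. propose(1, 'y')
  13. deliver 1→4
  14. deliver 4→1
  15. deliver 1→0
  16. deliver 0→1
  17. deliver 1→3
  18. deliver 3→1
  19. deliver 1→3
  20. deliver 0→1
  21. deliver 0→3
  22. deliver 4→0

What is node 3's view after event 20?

0

after 1 — propose(0,'y'): ·
after 2 — deliver 0→4: n4:back/v0/[y]
after 3 — deliver 4→0: ·
after 4 — deliver 0→3: n3:back/v0/[y]
after 5 — deliver 3→0: n0:prim/v0/[y]
after 6 — deliver 0→1: n1:back/v0/[y]
after 7 — deliver 1→0: ·
after 8 — deliver 0→2: n2:back/v0/[y]
after 9 — deliver 2→0: ·
after 10 — timeout(0): n0:back/v1/[y]
after 11 — deliver 1→3: ·
after 12 — propose(1,'y'): ·
after 13 — deliver 1→4: ·
after 14 — deliver 4→1: ·
after 15 — deliver 1→0: ·
after 16 — deliver 0→1: n1:prim/v1/[y]
after 17 — deliver 1→3: ·
after 18 — deliver 3→1: ·
after 19 — deliver 1→3: ·
after 20 — deliver 0→1: ·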